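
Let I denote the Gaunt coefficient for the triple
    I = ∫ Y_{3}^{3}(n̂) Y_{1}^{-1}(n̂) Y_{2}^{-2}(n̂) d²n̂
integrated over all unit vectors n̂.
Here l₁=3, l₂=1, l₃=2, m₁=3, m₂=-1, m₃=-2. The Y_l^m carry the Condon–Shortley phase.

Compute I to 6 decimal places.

-0.319865

Checks pass: Σm=0; 6 even; l₃=2∈[2,4].
(2·3+1)(2·1+1)(2·2+1) = 105
Δ: 2! 4! 0! / 7! → 1/105
sum: t=1:−1/4 = -1/4
3j²(3 1 2; 0 0 0) = Δ·Π!·Σ² = 3/35  (sign -1)
sum: t=0:+1/48 = 1/48
3j²(3 1 2; 3 -1 -2) = Δ·Π!·Σ² = 1/7  (sign +1)
combine: 4πI² = 105·3/35·1/7 = 9/7
take √, sign -1: I = -0.31986543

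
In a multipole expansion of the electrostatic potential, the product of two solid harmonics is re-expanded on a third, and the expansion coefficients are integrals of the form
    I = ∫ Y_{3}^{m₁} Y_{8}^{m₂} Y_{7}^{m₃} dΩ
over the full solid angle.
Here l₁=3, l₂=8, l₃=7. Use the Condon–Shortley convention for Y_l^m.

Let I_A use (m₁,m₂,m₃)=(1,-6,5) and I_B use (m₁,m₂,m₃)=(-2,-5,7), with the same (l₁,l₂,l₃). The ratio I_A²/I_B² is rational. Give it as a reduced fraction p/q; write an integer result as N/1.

Same 3,8,7: normalisation and zero-m 3j drop out of the ratio.
A: Δ: 4! 2! 12! / 19! → 1/5290740; sum: t=0:+1/348364800 t=1:−1/239500800 t=2:+1/3832012800 = -1/958003200; 3j²(3 8 7; 1 -6 5) = Δ·Π!·Σ² = 8/4845  (sign -1)
B: Δ: 4! 2! 12! / 19! → 1/5290740; sum: t=3:−1/5748019200 = -1/5748019200; 3j²(3 8 7; -2 -5 7) = Δ·Π!·Σ² = 13/5814  (sign -1)
I_A²/I_B² = (8/4845)/(13/5814) = 48/65

48/65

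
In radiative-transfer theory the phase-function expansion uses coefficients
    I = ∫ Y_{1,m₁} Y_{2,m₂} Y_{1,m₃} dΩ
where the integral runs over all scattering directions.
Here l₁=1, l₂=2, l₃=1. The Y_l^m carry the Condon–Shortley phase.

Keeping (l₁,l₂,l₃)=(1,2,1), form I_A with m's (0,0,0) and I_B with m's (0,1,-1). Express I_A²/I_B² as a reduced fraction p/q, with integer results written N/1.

4/3

l's match ⇒ only the (l;m) 3-j factors differ between A and B.
A: triangle coeff Δ(1,2,1) = 1/30; Σ_t [1,1]: t=1:−1/1 = -1/1; (3j)²=2/15 [(1 2 1; 0 0 0)], sign=+1
B: triangle coeff Δ(1,2,1) = 1/30; Σ_t [1,1]: t=1:−1/2 = -1/2; (3j)²=1/10 [(1 2 1; 0 1 -1)], sign=-1
I_A²/I_B² = (2/15)/(1/10) = 4/3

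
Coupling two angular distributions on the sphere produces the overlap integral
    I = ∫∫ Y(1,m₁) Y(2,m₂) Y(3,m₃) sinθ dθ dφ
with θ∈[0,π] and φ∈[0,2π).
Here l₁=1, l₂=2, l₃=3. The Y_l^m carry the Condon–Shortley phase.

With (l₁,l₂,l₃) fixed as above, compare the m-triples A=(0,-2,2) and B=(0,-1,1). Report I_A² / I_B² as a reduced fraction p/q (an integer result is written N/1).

l's match ⇒ only the (l;m) 3-j factors differ between A and B.
A: triangle coeff Δ(1,2,3) = 1/105; Σ_t [0,0]: t=0:+1/24 = 1/24; (3j)²=1/21 [(1 2 3; 0 -2 2)], sign=-1
B: triangle coeff Δ(1,2,3) = 1/105; Σ_t [0,0]: t=0:+1/6 = 1/6; (3j)²=8/105 [(1 2 3; 0 -1 1)], sign=+1
I_A²/I_B² = (1/21)/(8/105) = 5/8

5/8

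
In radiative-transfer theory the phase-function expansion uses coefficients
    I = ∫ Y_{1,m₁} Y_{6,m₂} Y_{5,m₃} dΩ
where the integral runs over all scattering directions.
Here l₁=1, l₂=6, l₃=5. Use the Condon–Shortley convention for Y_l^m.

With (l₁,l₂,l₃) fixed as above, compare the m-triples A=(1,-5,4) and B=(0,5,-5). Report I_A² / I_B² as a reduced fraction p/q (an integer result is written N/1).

5/1

Shared (l₁,l₂,l₃)=(1,6,5): N and (l;000)² cancel in I_A²/I_B².
A: Δ = 2!·0!·10!/13! = 1/858; Racah Σ t=0..0: t=0:+1/725760 = 1/725760; ⇒ 3j(1 6 5; 1 -5 4)² = 5/78, sgn -1
B: Δ = 2!·0!·10!/13! = 1/858; Racah Σ t=1..1: t=1:−1/3628800 = -1/3628800; ⇒ 3j(1 6 5; 0 5 -5)² = 1/78, sgn -1
I_A²/I_B² = (5/78)/(1/78) = 5/1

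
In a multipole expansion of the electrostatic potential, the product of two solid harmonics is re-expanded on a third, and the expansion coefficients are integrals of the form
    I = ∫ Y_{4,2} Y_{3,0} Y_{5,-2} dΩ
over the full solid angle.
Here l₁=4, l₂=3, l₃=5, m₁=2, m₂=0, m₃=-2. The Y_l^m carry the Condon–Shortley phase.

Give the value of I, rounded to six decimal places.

Rules hold: Σm=0, L=12 even, 1≤5≤7.
N = 9·7·11 = 693
Δ = 2!·6!·4!/13! = 1/180180
Racah Σ t=0..2: t=0:+1/576 t=1:−1/144 t=2:+1/576 = -1/288
⇒ 3j(4 3 5; 0 0 0)² = 20/1001, sgn +1
Racah Σ t=0..2: t=0:+1/576 t=1:−1/480 t=2:+1/8640 = -1/4320
⇒ 3j(4 3 5; 2 0 -2)² = 1/2145, sgn +1
4πI² = N·(3j₀)²·(3jₘ)² = 12/1859
I = +1·√(0.00645508/4π) = 0.02266449

0.022664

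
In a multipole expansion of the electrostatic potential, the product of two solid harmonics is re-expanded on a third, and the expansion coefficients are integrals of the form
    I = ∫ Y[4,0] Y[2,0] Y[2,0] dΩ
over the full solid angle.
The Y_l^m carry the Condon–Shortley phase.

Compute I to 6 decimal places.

Rules hold: Σm=0, L=8 even, 2≤2≤6.
N = 9·5·5 = 225
Δ = 4!·4!·0!/9! = 1/630
Racah Σ t=2..2: t=2:+1/16 = 1/16
⇒ 3j(4 2 2; 0 0 0)² = 2/35, sgn +1
(m-triple is (0,0,0) — same symbol as above.)
4πI² = N·(3j₀)²·(3jₘ)² = 36/49
I = +1·√(0.734694/4π) = 0.24179554

0.241796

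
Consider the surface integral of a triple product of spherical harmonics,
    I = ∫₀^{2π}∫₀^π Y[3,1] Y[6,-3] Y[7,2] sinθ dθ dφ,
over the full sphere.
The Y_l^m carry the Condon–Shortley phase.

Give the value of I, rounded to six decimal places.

-0.122872

m-sum 0 ✓  L=16 even ✓  3≤7≤9 ✓
Π(2lᵢ+1) = 7×13×15 = 1365
triangle coeff Δ(3,6,7) = 1/2042040
Σ_t [0,2]: t=0:+1/207360 t=1:−1/57600 t=2:+1/207360 = -1/129600
(3j)²=168/12155 [(3 6 7; 0 0 0)], sign=+1
Σ_t [0,2]: t=0:+1/241920 t=1:−1/483840 t=2:+1/17418240 = 37/17418240
(3j)²=1369/136136 [(3 6 7; 1 -3 2)], sign=-1
⇒ 4πI² = 86247/454597
I = (-1)√(86247/454597/(4π)) = -0.12287224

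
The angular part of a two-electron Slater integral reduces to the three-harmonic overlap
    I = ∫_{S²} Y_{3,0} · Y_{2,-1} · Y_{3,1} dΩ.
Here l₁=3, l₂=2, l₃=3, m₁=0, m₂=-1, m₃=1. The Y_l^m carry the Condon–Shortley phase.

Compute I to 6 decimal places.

-0.059471

Checks pass: Σm=0; 8 even; l₃=3∈[1,5].
(2·3+1)(2·2+1)(2·3+1) = 245
Δ: 2! 4! 2! / 9! → 1/3780
sum: t=0:+1/24 t=1:−1/4 t=2:+1/24 = -1/6
3j²(3 2 3; 0 0 0) = Δ·Π!·Σ² = 4/105  (sign +1)
sum: t=0:+1/12 t=1:−1/8 = -1/24
3j²(3 2 3; 0 -1 1) = Δ·Π!·Σ² = 1/210  (sign -1)
combine: 4πI² = 245·4/105·1/210 = 2/45
take √, sign -1: I = -0.05947080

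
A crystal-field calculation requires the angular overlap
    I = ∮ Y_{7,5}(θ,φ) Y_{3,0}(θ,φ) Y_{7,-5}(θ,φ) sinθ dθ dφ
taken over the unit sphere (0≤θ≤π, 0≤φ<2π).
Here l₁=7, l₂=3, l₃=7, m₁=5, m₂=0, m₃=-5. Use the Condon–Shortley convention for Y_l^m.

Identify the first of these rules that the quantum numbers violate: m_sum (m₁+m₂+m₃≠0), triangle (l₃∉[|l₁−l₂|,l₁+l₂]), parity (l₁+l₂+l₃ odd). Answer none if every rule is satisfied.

m₁+m₂+m₃ = 5 + 0 − 5 = 0  ✓
triangle: |7−3|=4 ≤ l₃=7 ≤ 7+3=10  ✓
parity: l₁+l₂+l₃ = 17 is odd  ✗

parity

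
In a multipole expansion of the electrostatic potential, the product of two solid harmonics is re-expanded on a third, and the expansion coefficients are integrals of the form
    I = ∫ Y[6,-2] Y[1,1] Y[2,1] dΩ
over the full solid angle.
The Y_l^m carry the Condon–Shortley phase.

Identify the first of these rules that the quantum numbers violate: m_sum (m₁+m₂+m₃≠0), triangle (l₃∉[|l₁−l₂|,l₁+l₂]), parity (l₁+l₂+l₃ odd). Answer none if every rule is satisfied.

triangle

azimuthal sum: -2 + 1 + 1 = 0  ✓
5 ≤ 2 ≤ 7 (triangle on l)  ✗
L = 6 + 1 + 2 = 9 (odd)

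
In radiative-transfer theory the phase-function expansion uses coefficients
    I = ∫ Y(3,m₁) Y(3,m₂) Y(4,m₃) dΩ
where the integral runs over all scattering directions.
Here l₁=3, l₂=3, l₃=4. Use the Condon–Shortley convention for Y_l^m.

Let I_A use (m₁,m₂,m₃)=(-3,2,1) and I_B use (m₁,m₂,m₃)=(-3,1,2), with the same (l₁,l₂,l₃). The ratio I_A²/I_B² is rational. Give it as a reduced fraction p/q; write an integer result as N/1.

5/9

Same 3,3,4: normalisation and zero-m 3j drop out of the ratio.
A: Δ: 2! 4! 4! / 11! → 1/34650; sum: t=2:+1/288 = 1/288; 3j²(3 3 4; -3 2 1) = Δ·Π!·Σ² = 5/231  (sign -1)
B: Δ: 2! 4! 4! / 11! → 1/34650; sum: t=2:+1/192 = 1/192; 3j²(3 3 4; -3 1 2) = Δ·Π!·Σ² = 3/77  (sign +1)
I_A²/I_B² = (5/231)/(3/77) = 5/9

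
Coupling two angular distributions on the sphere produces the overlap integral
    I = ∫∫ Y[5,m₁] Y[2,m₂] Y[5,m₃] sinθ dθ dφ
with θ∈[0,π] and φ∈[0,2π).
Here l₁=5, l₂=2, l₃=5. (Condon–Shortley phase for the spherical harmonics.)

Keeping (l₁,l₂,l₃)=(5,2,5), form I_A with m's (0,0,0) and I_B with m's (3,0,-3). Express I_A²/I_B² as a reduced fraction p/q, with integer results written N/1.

l's match ⇒ only the (l;m) 3-j factors differ between A and B.
A: triangle coeff Δ(5,2,5) = 1/38610; Σ_t [0,2]: t=0:+1/2880 t=1:−1/576 t=2:+1/2880 = -1/960; (3j)²=10/429 [(5 2 5; 0 0 0)], sign=+1
B: triangle coeff Δ(5,2,5) = 1/38610; Σ_t [0,2]: t=0:+1/5760 t=1:−1/5040 t=2:+1/161280 = -1/53760; (3j)²=1/4290 [(5 2 5; 3 0 -3)], sign=-1
I_A²/I_B² = (10/429)/(1/4290) = 100/1

100/1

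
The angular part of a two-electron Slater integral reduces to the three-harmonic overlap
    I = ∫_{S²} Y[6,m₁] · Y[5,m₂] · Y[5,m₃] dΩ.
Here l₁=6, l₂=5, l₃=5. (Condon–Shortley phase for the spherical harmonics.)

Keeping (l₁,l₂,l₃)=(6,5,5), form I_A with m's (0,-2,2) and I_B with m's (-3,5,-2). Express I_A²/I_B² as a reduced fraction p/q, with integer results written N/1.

72/175

l's match ⇒ only the (l;m) 3-j factors differ between A and B.
A: triangle coeff Δ(6,5,5) = 1/28588560; Σ_t [0,3]: t=0:+1/3110400 t=1:−1/57600 t=2:+1/13824 t=3:−1/31104 = 1/43200; (3j)²=108/12155 [(6 5 5; 0 -2 2)], sign=-1
B: triangle coeff Δ(6,5,5) = 1/28588560; Σ_t [6,6]: t=6:+1/622080 = 1/622080; (3j)²=105/4862 [(6 5 5; -3 5 -2)], sign=-1
I_A²/I_B² = (108/12155)/(105/4862) = 72/175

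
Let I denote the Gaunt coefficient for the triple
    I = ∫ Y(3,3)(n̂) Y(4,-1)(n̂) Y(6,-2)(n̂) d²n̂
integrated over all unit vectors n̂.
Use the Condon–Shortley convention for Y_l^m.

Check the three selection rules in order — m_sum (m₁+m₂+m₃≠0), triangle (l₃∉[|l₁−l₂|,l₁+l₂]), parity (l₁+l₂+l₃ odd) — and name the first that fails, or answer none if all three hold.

parity

Σmᵢ = 0  ✓
l₃∈[|l₁−l₂|,l₁+l₂]=[1,7], have l₃=6  ✓
Σlᵢ = 13 ⇒ odd  ✗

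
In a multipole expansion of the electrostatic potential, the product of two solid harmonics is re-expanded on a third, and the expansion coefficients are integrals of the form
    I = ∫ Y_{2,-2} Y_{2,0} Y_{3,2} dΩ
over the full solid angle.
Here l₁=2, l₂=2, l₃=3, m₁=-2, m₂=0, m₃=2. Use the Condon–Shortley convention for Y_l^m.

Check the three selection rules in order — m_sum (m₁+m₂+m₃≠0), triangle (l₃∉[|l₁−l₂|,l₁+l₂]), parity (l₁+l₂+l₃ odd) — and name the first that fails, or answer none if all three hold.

m₁+m₂+m₃ = -2 + 0 + 2 = 0  ✓
triangle: |2−2|=0 ≤ l₃=3 ≤ 2+2=4  ✓
parity: l₁+l₂+l₃ = 7 is odd  ✗

parity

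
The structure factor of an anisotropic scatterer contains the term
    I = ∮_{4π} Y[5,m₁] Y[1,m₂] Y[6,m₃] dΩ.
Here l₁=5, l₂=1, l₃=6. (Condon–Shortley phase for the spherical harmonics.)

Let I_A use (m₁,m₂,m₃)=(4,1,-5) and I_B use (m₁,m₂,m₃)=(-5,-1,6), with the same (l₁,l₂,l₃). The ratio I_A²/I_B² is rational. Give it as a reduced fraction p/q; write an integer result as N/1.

5/6

Shared (l₁,l₂,l₃)=(5,1,6): N and (l;000)² cancel in I_A²/I_B².
A: Δ = 0!·10!·2!/13! = 1/858; Racah Σ t=0..0: t=0:+1/725760 = 1/725760; ⇒ 3j(5 1 6; 4 1 -5)² = 5/78, sgn -1
B: Δ = 0!·10!·2!/13! = 1/858; Racah Σ t=0..0: t=0:+1/7257600 = 1/7257600; ⇒ 3j(5 1 6; -5 -1 6)² = 1/13, sgn +1
I_A²/I_B² = (5/78)/(1/13) = 5/6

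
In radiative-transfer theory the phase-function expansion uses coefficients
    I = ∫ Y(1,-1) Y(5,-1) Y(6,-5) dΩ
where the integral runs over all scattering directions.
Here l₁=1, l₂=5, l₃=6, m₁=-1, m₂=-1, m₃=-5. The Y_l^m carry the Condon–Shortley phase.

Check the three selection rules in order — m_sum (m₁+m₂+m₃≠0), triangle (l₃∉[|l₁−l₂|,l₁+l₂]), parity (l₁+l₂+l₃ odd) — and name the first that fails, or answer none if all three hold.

m_sum

azimuthal sum: -1 − 1 − 5 = -7  ✗
4 ≤ 6 ≤ 6 (triangle on l)
L = 1 + 5 + 6 = 12 (even)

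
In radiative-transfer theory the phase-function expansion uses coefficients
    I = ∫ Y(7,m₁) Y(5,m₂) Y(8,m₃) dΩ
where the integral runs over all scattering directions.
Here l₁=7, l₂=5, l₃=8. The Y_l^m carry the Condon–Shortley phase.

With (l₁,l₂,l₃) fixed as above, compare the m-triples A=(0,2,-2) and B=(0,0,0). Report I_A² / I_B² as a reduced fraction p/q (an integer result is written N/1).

1681/5400

Same 7,5,8: normalisation and zero-m 3j drop out of the ratio.
A: Δ: 4! 10! 6! / 21! → 1/814773960; sum: t=1:−1/74649600 t=2:+1/6912000 t=3:−1/4976640 t=4:+1/26127360 = -41/1306368000; 3j²(7 5 8; 0 2 -2) = Δ·Π!·Σ² = 1681/692835  (sign -1)
B: Δ: 4! 10! 6! / 21! → 1/814773960; sum: t=0:+1/87091200 t=1:−1/4976640 t=2:+1/2073600 t=3:−1/4976640 t=4:+1/87091200 = 1/9676800; 3j²(7 5 8; 0 0 0) = Δ·Π!·Σ² = 360/46189  (sign +1)
I_A²/I_B² = (1681/692835)/(360/46189) = 1681/5400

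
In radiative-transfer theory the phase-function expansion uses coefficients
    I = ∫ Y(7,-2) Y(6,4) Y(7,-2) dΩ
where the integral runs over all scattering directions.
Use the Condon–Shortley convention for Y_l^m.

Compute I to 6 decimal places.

0.123590

m-sum 0 ✓  L=20 even ✓  1≤7≤13 ✓
Π(2lᵢ+1) = 15×13×15 = 2925
triangle coeff Δ(7,6,7) = 1/2444321880
Σ_t [0,6]: t=0:+1/2612736000 t=1:−1/20736000 t=2:+1/1658880 t=3:−1/746496 t=4:+1/1658880 t=5:−1/20736000 t=6:+1/2612736000 = -1/4354560
(3j)²=1000/138567 [(7 6 7; 0 0 0)], sign=+1
Σ_t [4,6]: t=4:+1/24883200 t=5:−1/8294400 t=6:+1/24883200 = -1/24883200
(3j)²=420/46189 [(7 6 7; -2 4 -2)], sign=+1
⇒ 4πI² = 31500000/164109517
I = (+1)√(31500000/164109517/(4π)) = 0.12359004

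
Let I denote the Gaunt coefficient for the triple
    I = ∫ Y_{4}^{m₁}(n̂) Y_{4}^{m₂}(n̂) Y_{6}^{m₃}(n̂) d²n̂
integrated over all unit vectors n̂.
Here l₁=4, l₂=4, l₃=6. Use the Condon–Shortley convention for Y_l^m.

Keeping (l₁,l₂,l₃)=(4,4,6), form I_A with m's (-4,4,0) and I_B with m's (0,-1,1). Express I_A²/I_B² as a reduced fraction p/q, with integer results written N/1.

l's match ⇒ only the (l;m) 3-j factors differ between A and B.
A: triangle coeff Δ(4,4,6) = 1/1261260; Σ_t [2,2]: t=2:+1/1036800 = 1/1036800; (3j)²=4/6435 [(4 4 6; -4 4 0)], sign=+1
B: triangle coeff Δ(4,4,6) = 1/1261260; Σ_t [0,2]: t=0:+1/3456 t=1:−1/1728 t=2:+1/11520 = -7/34560; (3j)²=7/858 [(4 4 6; 0 -1 1)], sign=+1
I_A²/I_B² = (4/6435)/(7/858) = 8/105

8/105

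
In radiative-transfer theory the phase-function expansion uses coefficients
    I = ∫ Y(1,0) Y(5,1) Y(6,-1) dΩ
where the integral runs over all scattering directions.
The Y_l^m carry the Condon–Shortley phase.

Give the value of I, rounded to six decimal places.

-0.241725

m-sum 0 ✓  L=12 even ✓  4≤6≤6 ✓
Π(2lᵢ+1) = 3×11×13 = 429
triangle coeff Δ(1,5,6) = 1/858
Σ_t [0,0]: t=0:+1/14400 = 1/14400
(3j)²=6/143 [(1 5 6; 0 0 0)], sign=+1
Σ_t [0,0]: t=0:+1/17280 = 1/17280
(3j)²=35/858 [(1 5 6; 0 1 -1)], sign=-1
⇒ 4πI² = 105/143
I = (-1)√(105/143/(4π)) = -0.24172507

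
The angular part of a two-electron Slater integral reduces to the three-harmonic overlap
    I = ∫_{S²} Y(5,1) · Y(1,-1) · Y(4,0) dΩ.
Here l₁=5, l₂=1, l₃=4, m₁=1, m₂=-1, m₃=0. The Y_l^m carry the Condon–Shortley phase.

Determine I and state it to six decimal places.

Checks pass: Σm=0; 10 even; l₃=4∈[4,6].
(2·5+1)(2·1+1)(2·4+1) = 297
Δ: 2! 8! 0! / 11! → 1/495
sum: t=1:−1/576 = -1/576
3j²(5 1 4; 0 0 0) = Δ·Π!·Σ² = 5/99  (sign -1)
sum: t=0:+1/1152 = 1/1152
3j²(5 1 4; 1 -1 0) = Δ·Π!·Σ² = 1/33  (sign +1)
combine: 4πI² = 297·5/99·1/33 = 5/11
take √, sign -1: I = -0.19018827

-0.190188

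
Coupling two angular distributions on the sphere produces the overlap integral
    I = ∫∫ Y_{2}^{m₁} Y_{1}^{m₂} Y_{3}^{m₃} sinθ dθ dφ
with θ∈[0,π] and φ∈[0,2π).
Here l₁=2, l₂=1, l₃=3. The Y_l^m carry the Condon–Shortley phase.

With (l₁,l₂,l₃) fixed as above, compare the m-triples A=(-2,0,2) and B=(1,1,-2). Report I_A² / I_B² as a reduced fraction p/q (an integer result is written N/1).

1/2

Same 2,1,3: normalisation and zero-m 3j drop out of the ratio.
A: Δ: 0! 4! 2! / 7! → 1/105; sum: t=0:+1/24 = 1/24; 3j²(2 1 3; -2 0 2) = Δ·Π!·Σ² = 1/21  (sign -1)
B: Δ: 0! 4! 2! / 7! → 1/105; sum: t=0:+1/12 = 1/12; 3j²(2 1 3; 1 1 -2) = Δ·Π!·Σ² = 2/21  (sign -1)
I_A²/I_B² = (1/21)/(2/21) = 1/2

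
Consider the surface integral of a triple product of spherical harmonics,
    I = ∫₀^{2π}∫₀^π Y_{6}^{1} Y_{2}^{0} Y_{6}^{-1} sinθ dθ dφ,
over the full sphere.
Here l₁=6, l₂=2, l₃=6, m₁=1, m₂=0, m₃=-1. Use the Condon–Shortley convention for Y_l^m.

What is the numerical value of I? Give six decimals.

Rules hold: Σm=0, L=14 even, 4≤6≤8.
N = 13·5·13 = 845
Δ = 2!·10!·2!/15! = 1/90090
Racah Σ t=0..2: t=0:+1/69120 t=1:−1/14400 t=2:+1/69120 = -7/172800
⇒ 3j(6 2 6; 0 0 0)² = 14/715, sgn -1
Racah Σ t=0..2: t=0:+1/57600 t=1:−1/17280 t=2:+1/120960 = -13/403200
⇒ 3j(6 2 6; 1 0 -1)² = 13/770, sgn +1
4πI² = N·(3j₀)²·(3jₘ)² = 169/605
I = -1·√(0.279339/4π) = -0.14909419

-0.149094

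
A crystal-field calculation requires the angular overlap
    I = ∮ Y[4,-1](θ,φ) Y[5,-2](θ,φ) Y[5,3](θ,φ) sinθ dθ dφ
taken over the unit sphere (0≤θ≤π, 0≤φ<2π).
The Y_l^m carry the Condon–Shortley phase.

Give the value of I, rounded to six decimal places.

-0.118854

Checks pass: Σm=0; 14 even; l₃=5∈[1,9].
(2·4+1)(2·5+1)(2·5+1) = 1089
Δ: 4! 4! 6! / 15! → 1/3153150
sum: t=0:+1/69120 t=1:−1/1728 t=2:+1/576 t=3:−1/1728 t=4:+1/69120 = 7/11520
3j²(4 5 5; 0 0 0) = Δ·Π!·Σ² = 2/143  (sign -1)
sum: t=1:−1/6912 t=2:+1/2880 t=3:−1/17280 = 1/6912
3j²(4 5 5; -1 -2 3) = Δ·Π!·Σ² = 5/429  (sign +1)
combine: 4πI² = 1089·2/143·5/429 = 30/169
take √, sign -1: I = -0.11885360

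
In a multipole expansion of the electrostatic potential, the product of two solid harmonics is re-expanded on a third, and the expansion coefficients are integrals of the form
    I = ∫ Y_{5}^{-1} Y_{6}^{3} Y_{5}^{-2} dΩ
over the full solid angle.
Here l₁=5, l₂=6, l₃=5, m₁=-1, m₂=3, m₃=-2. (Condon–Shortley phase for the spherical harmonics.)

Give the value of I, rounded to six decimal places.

Rules hold: Σm=0, L=16 even, 1≤5≤11.
N = 11·13·11 = 1573
Δ = 6!·4!·6!/17! = 1/28588560
Racah Σ t=1..5: t=1:−1/345600 t=2:+1/13824 t=3:−1/5184 t=4:+1/13824 t=5:−1/345600 = -7/129600
⇒ 3j(5 6 5; 0 0 0)² = 80/7293, sgn +1
Racah Σ t=3..6: t=3:−1/155520 t=4:+1/23040 t=5:−1/34560 t=6:+1/622080 = 1/103680
⇒ 3j(5 6 5; -1 3 -2)² = 9/2431, sgn -1
4πI² = N·(3j₀)²·(3jₘ)² = 240/3757
I = -1·√(0.0638808/4π) = -0.07129845

-0.071298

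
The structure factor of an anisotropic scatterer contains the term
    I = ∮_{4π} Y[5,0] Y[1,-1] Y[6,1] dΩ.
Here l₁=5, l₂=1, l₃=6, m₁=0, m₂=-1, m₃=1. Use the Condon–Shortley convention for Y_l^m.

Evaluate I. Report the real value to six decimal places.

-0.187239

Checks pass: Σm=0; 12 even; l₃=6∈[4,6].
(2·5+1)(2·1+1)(2·6+1) = 429
Δ: 0! 10! 2! / 13! → 1/858
sum: t=0:+1/14400 = 1/14400
3j²(5 1 6; 0 0 0) = Δ·Π!·Σ² = 6/143  (sign +1)
sum: t=0:+1/28800 = 1/28800
3j²(5 1 6; 0 -1 1) = Δ·Π!·Σ² = 7/286  (sign -1)
combine: 4πI² = 429·6/143·7/286 = 63/143
take √, sign -1: I = -0.18723944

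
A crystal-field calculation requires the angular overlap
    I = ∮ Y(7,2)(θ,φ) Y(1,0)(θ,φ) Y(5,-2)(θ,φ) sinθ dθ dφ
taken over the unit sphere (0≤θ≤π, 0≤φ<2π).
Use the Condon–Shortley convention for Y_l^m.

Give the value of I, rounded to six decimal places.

|7−1|≤5≤7+1 violated ⇒ I = 0

0.000000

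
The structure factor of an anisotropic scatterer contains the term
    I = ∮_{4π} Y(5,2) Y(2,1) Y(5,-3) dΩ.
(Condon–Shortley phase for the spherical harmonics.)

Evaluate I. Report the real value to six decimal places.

-0.161739

Checks pass: Σm=0; 12 even; l₃=5∈[3,7].
(2·5+1)(2·2+1)(2·5+1) = 605
Δ: 2! 8! 2! / 13! → 1/38610
sum: t=0:+1/2880 t=1:−1/576 t=2:+1/2880 = -1/960
3j²(5 2 5; 0 0 0) = Δ·Π!·Σ² = 10/429  (sign +1)
sum: t=1:−1/2880 t=2:+1/10080 = -1/4032
3j²(5 2 5; 2 1 -3) = Δ·Π!·Σ² = 10/429  (sign -1)
combine: 4πI² = 605·10/429·10/429 = 500/1521
take √, sign -1: I = -0.16173926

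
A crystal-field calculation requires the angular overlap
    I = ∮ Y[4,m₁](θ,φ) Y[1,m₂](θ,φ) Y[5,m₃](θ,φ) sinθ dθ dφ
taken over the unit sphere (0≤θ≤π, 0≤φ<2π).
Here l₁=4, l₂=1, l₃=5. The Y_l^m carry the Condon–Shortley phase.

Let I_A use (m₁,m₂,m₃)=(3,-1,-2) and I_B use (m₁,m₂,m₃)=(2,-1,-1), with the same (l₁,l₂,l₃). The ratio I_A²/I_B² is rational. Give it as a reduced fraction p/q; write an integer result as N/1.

Same 4,1,5: normalisation and zero-m 3j drop out of the ratio.
A: Δ: 0! 8! 2! / 11! → 1/495; sum: t=0:+1/10080 = 1/10080; 3j²(4 1 5; 3 -1 -2) = Δ·Π!·Σ² = 1/165  (sign -1)
B: Δ: 0! 8! 2! / 11! → 1/495; sum: t=0:+1/2880 = 1/2880; 3j²(4 1 5; 2 -1 -1) = Δ·Π!·Σ² = 2/165  (sign +1)
I_A²/I_B² = (1/165)/(2/165) = 1/2

1/2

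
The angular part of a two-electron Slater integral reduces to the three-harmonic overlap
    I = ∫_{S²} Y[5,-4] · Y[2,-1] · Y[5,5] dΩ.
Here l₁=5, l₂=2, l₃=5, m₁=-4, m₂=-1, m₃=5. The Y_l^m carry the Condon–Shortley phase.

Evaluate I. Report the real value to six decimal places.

m-sum 0 ✓  L=12 even ✓  3≤5≤7 ✓
Π(2lᵢ+1) = 11×5×11 = 605
triangle coeff Δ(5,2,5) = 1/38610
Σ_t [0,2]: t=0:+1/2880 t=1:−1/576 t=2:+1/2880 = -1/960
(3j)²=10/429 [(5 2 5; 0 0 0)], sign=+1
Σ_t [1,1]: t=1:−1/80640 = -1/80640
(3j)²=9/286 [(5 2 5; -4 -1 5)], sign=-1
⇒ 4πI² = 75/169
I = (-1)√(75/169/(4π)) = -0.18792404

-0.187924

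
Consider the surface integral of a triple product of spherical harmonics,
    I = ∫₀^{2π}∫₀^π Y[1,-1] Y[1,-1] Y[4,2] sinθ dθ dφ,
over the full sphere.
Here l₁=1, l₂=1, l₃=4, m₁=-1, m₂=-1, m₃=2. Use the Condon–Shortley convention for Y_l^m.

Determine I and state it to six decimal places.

0.000000

|1−1|≤4≤1+1 violated ⇒ I = 0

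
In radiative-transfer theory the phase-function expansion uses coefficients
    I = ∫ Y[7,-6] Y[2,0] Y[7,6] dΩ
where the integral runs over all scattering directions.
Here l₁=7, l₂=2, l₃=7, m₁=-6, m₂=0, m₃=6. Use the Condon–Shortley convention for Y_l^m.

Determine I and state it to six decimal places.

Checks pass: Σm=0; 16 even; l₃=7∈[5,9].
(2·7+1)(2·2+1)(2·7+1) = 1125
Δ: 2! 12! 2! / 17! → 1/185640
sum: t=0:+1/2419200 t=1:−1/518400 t=2:+1/2419200 = -1/907200
3j²(7 2 7; 0 0 0) = Δ·Π!·Σ² = 56/3315  (sign +1)
sum: t=1:−1/479001600 t=2:+1/159667200 = 1/239500800
3j²(7 2 7; -6 0 6) = Δ·Π!·Σ² = 26/1785  (sign -1)
combine: 4πI² = 1125·56/3315·26/1785 = 80/289
take √, sign -1: I = -0.14841956

-0.148420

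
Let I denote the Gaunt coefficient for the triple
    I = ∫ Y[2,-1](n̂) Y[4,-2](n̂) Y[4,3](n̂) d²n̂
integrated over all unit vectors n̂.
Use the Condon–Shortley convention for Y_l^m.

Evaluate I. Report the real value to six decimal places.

Checks pass: Σm=0; 10 even; l₃=4∈[2,6].
(2·2+1)(2·4+1)(2·4+1) = 405
Δ: 2! 2! 6! / 11! → 1/13860
sum: t=0:+1/192 t=1:−1/36 t=2:+1/192 = -5/288
3j²(2 4 4; 0 0 0) = Δ·Π!·Σ² = 20/693  (sign -1)
sum: t=1:−1/240 t=2:+1/1440 = -1/288
3j²(2 4 4; -1 -2 3) = Δ·Π!·Σ² = 5/132  (sign +1)
combine: 4πI² = 405·20/693·5/132 = 375/847
take √, sign -1: I = -0.18770204

-0.187702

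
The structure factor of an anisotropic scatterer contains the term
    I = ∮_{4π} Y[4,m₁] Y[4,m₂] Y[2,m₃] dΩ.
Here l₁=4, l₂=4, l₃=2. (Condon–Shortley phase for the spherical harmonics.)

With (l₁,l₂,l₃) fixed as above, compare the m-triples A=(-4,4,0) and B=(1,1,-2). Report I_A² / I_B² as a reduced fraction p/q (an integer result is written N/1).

98/75

Same 4,4,2: normalisation and zero-m 3j drop out of the ratio.
A: Δ: 6! 2! 2! / 11! → 1/13860; sum: t=6:+1/2880 = 1/2880; 3j²(4 4 2; -4 4 0) = Δ·Π!·Σ² = 28/495  (sign +1)
B: Δ: 6! 2! 2! / 11! → 1/13860; sum: t=3:−1/144 = -1/144; 3j²(4 4 2; 1 1 -2) = Δ·Π!·Σ² = 10/231  (sign -1)
I_A²/I_B² = (28/495)/(10/231) = 98/75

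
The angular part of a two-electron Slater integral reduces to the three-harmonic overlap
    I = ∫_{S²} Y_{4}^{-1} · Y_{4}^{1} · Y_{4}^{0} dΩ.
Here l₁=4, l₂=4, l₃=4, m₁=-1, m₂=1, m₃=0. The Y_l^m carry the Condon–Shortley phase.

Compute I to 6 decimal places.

-0.068481

m-sum 0 ✓  L=12 even ✓  0≤4≤8 ✓
Π(2lᵢ+1) = 9×9×9 = 729
triangle coeff Δ(4,4,4) = 1/450450
Σ_t [0,4]: t=0:+1/13824 t=1:−1/216 t=2:+1/64 t=3:−1/216 t=4:+1/13824 = 5/768
(3j)²=18/1001 [(4 4 4; 0 0 0)], sign=+1
Σ_t [1,4]: t=1:−1/3456 t=2:+1/144 t=3:−1/96 t=4:+1/864 = -1/384
(3j)²=9/2002 [(4 4 4; -1 1 0)], sign=-1
⇒ 4πI² = 59049/1002001
I = (-1)√(59049/1002001/(4π)) = -0.06848055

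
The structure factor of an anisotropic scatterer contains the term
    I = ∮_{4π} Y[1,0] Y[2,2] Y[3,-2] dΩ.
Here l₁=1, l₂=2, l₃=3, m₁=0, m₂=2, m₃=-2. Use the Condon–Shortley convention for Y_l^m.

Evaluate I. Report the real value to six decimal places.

0.184674

m-sum 0 ✓  L=6 even ✓  1≤3≤3 ✓
Π(2lᵢ+1) = 3×5×7 = 105
triangle coeff Δ(1,2,3) = 1/105
Σ_t [0,0]: t=0:+1/4 = 1/4
(3j)²=3/35 [(1 2 3; 0 0 0)], sign=-1
Σ_t [0,0]: t=0:+1/24 = 1/24
(3j)²=1/21 [(1 2 3; 0 2 -2)], sign=-1
⇒ 4πI² = 3/7
I = (+1)√(3/7/(4π)) = 0.18467439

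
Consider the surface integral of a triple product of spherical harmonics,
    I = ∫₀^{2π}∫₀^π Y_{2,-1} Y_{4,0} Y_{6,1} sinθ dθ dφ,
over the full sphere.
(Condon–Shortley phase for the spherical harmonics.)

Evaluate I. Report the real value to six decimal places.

m-sum 0 ✓  L=12 even ✓  2≤6≤6 ✓
Π(2lᵢ+1) = 5×9×13 = 585
triangle coeff Δ(2,4,6) = 1/6435
Σ_t [0,0]: t=0:+1/2304 = 1/2304
(3j)²=5/143 [(2 4 6; 0 0 0)], sign=+1
Σ_t [0,0]: t=0:+1/3456 = 1/3456
(3j)²=35/1287 [(2 4 6; -1 0 1)], sign=-1
⇒ 4πI² = 875/1573
I = (-1)√(875/1573/(4π)) = -0.21039467

-0.210395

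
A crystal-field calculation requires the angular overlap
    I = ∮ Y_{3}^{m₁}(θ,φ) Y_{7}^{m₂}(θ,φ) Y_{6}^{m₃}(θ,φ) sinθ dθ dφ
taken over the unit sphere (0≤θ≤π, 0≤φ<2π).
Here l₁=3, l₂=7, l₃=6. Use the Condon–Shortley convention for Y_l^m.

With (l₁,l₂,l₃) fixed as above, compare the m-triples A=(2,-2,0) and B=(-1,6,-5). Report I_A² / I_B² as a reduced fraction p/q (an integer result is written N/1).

l's match ⇒ only the (l;m) 3-j factors differ between A and B.
A: triangle coeff Δ(3,7,6) = 1/2042040; Σ_t [0,1]: t=0:+1/345600 t=1:−1/207360 = -1/518400; (3j)²=12/2431 [(3 7 6; 2 -2 0)], sign=-1
B: triangle coeff Δ(3,7,6) = 1/2042040; Σ_t [3,4]: t=3:−1/21772800 t=4:+1/17418240 = 1/87091200; (3j)²=11/14280 [(3 7 6; -1 6 -5)], sign=-1
I_A²/I_B² = (12/2431)/(11/14280) = 10080/1573

10080/1573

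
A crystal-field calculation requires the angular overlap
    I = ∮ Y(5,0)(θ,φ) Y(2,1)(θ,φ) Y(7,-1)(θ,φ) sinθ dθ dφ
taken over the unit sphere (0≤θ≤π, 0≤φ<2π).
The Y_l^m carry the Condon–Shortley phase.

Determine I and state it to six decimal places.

-0.207724

Checks pass: Σm=0; 14 even; l₃=7∈[3,7].
(2·5+1)(2·2+1)(2·7+1) = 825
Δ: 0! 10! 4! / 15! → 1/15015
sum: t=0:+1/57600 = 1/57600
3j²(5 2 7; 0 0 0) = Δ·Π!·Σ² = 21/715  (sign -1)
sum: t=0:+1/86400 = 1/86400
3j²(5 2 7; 0 1 -1) = Δ·Π!·Σ² = 16/715  (sign +1)
combine: 4πI² = 825·21/715·16/715 = 1008/1859
take √, sign -1: I = -0.20772350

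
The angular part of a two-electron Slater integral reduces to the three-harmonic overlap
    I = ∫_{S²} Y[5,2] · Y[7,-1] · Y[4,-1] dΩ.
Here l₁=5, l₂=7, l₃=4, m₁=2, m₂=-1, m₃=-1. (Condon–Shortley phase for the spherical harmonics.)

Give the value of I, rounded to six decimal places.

0.070568

m-sum 0 ✓  L=16 even ✓  2≤4≤12 ✓
Π(2lᵢ+1) = 11×15×9 = 1485
triangle coeff Δ(5,7,4) = 1/6126120
Σ_t [3,5]: t=3:−1/69120 t=4:+1/20736 t=5:−1/69120 = 1/51840
(3j)²=280/21879 [(5 7 4; 0 0 0)], sign=+1
Σ_t [1,3]: t=1:−1/1209600 t=2:+1/69120 t=3:−1/51840 = -41/7257600
(3j)²=1681/510510 [(5 7 4; 2 -1 -1)], sign=+1
⇒ 4πI² = 33620/537251
I = (+1)√(33620/537251/(4π)) = 0.07056759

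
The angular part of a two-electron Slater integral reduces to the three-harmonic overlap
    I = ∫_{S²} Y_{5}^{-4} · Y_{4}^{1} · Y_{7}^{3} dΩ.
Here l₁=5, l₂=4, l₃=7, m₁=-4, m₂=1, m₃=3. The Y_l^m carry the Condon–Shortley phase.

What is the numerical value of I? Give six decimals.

Checks pass: Σm=0; 16 even; l₃=7∈[1,9].
(2·5+1)(2·4+1)(2·7+1) = 1485
Δ: 2! 8! 6! / 17! → 1/6126120
sum: t=0:+1/69120 t=1:−1/20736 t=2:+1/69120 = -1/51840
3j²(5 4 7; 0 0 0) = Δ·Π!·Σ² = 280/21879  (sign +1)
sum: t=1:−1/1935360 t=2:+1/362880 = 13/5806080
3j²(5 4 7; -4 1 3) = Δ·Π!·Σ² = 195/10472  (sign +1)
combine: 4πI² = 1485·280/21879·195/10472 = 1125/3179
take √, sign +1: I = 0.16781318

0.167813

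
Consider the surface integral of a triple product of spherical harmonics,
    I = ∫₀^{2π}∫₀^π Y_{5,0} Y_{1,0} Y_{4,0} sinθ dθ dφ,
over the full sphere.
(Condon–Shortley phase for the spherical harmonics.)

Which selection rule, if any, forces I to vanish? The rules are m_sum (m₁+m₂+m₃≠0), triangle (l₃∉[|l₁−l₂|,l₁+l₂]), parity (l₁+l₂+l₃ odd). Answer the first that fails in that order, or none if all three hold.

Σmᵢ = 0  ✓
l₃∈[|l₁−l₂|,l₁+l₂]=[4,6], have l₃=4  ✓
Σlᵢ = 10 ⇒ even  ✓

none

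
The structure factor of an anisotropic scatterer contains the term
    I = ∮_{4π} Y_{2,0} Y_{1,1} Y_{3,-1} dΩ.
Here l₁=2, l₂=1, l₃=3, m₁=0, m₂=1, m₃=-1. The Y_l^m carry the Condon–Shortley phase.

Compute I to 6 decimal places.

-0.202301

Rules hold: Σm=0, L=6 even, 1≤3≤3.
N = 5·3·7 = 105
Δ = 0!·4!·2!/7! = 1/105
Racah Σ t=0..0: t=0:+1/4 = 1/4
⇒ 3j(2 1 3; 0 0 0)² = 3/35, sgn -1
Racah Σ t=0..0: t=0:+1/8 = 1/8
⇒ 3j(2 1 3; 0 1 -1)² = 2/35, sgn +1
4πI² = N·(3j₀)²·(3jₘ)² = 18/35
I = -1·√(0.514286/4π) = -0.20230066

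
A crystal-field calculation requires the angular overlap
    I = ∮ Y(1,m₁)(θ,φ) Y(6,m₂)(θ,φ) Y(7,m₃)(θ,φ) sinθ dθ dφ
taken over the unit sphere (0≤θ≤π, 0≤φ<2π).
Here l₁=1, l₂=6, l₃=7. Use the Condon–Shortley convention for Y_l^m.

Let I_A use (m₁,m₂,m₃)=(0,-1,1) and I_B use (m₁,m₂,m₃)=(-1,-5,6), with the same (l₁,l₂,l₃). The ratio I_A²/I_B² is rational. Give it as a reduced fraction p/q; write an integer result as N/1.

8/13

Same 1,6,7: normalisation and zero-m 3j drop out of the ratio.
A: Δ: 0! 2! 12! / 15! → 1/1365; sum: t=0:+1/604800 = 1/604800; 3j²(1 6 7; 0 -1 1) = Δ·Π!·Σ² = 16/455  (sign +1)
B: Δ: 0! 2! 12! / 15! → 1/1365; sum: t=0:+1/79833600 = 1/79833600; 3j²(1 6 7; -1 -5 6) = Δ·Π!·Σ² = 2/35  (sign -1)
I_A²/I_B² = (16/455)/(2/35) = 8/13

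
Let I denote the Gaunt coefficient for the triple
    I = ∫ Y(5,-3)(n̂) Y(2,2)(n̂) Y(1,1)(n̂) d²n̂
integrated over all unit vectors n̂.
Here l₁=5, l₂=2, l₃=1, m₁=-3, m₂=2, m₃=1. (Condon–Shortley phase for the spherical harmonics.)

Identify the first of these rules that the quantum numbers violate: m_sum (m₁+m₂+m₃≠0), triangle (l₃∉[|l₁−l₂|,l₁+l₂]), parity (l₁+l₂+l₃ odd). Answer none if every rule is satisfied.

m₁+m₂+m₃ = -3 + 2 + 1 = 0  ✓
triangle: |5−2|=3 ≤ l₃=1 ≤ 5+2=7  ✗
parity: l₁+l₂+l₃ = 8 is even

triangle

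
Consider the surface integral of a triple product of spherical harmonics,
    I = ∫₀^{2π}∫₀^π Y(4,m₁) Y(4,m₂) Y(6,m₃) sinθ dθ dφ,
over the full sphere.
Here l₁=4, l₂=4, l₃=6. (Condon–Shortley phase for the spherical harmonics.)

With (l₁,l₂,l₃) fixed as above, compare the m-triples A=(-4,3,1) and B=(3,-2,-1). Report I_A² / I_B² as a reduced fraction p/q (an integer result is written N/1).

l's match ⇒ only the (l;m) 3-j factors differ between A and B.
A: triangle coeff Δ(4,4,6) = 1/1261260; Σ_t [2,2]: t=2:+1/172800 = 1/172800; (3j)²=7/2145 [(4 4 6; -4 3 1)], sign=-1
B: triangle coeff Δ(4,4,6) = 1/1261260; Σ_t [0,1]: t=0:+1/11520 t=1:−1/86400 = 13/172800; (3j)²=13/660 [(4 4 6; 3 -2 -1)], sign=-1
I_A²/I_B² = (7/2145)/(13/660) = 28/169

28/169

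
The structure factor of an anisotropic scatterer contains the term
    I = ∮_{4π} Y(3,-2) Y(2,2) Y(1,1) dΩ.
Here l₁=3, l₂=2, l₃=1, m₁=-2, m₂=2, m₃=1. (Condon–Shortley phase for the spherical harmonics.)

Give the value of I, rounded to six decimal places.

Σmᵢ = 1 ≠ 0, so the φ-integral vanishes; I = 0

0.000000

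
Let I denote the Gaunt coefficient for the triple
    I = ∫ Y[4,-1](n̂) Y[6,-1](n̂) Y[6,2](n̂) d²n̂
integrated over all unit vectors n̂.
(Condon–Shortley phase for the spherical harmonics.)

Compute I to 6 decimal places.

Checks pass: Σm=0; 16 even; l₃=6∈[2,10].
(2·4+1)(2·6+1)(2·6+1) = 1521
Δ: 4! 4! 8! / 17! → 1/15315300
sum: t=0:+1/829440 t=1:−1/25920 t=2:+1/9216 t=3:−1/25920 t=4:+1/829440 = 7/207360
3j²(4 6 6; 0 0 0) = Δ·Π!·Σ² = 28/2431  (sign +1)
sum: t=1:−1/82944 t=2:+1/17280 t=3:−1/34560 t=4:+1/725760 = 53/2903040
3j²(4 6 6; -1 -1 2) = Δ·Π!·Σ² = 2809/306306  (sign +1)
combine: 4πI² = 1521·28/2431·2809/306306 = 5618/34969
take √, sign +1: I = 0.11306920

0.113069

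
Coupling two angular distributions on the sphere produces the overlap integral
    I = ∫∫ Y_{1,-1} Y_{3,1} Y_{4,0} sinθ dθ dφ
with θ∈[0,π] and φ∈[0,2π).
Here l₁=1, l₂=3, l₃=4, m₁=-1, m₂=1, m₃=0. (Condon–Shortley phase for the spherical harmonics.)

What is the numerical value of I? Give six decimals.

0.150786

Checks pass: Σm=0; 8 even; l₃=4∈[2,4].
(2·1+1)(2·3+1)(2·4+1) = 189
Δ: 0! 2! 6! / 9! → 1/252
sum: t=0:+1/36 = 1/36
3j²(1 3 4; 0 0 0) = Δ·Π!·Σ² = 4/63  (sign +1)
sum: t=0:+1/96 = 1/96
3j²(1 3 4; -1 1 0) = Δ·Π!·Σ² = 1/42  (sign +1)
combine: 4πI² = 189·4/63·1/42 = 2/7
take √, sign +1: I = 0.15078601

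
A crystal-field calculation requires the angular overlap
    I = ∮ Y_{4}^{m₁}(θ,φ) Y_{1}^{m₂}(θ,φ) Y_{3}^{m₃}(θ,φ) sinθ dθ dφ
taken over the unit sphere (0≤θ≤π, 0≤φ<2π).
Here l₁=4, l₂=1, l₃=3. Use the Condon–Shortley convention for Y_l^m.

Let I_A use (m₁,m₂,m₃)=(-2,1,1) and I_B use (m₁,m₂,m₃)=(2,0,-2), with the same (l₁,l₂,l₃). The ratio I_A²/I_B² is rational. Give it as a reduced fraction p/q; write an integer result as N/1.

l's match ⇒ only the (l;m) 3-j factors differ between A and B.
A: triangle coeff Δ(4,1,3) = 1/252; Σ_t [2,2]: t=2:+1/96 = 1/96; (3j)²=5/84 [(4 1 3; -2 1 1)], sign=+1
B: triangle coeff Δ(4,1,3) = 1/252; Σ_t [1,1]: t=1:−1/120 = -1/120; (3j)²=1/21 [(4 1 3; 2 0 -2)], sign=+1
I_A²/I_B² = (5/84)/(1/21) = 5/4

5/4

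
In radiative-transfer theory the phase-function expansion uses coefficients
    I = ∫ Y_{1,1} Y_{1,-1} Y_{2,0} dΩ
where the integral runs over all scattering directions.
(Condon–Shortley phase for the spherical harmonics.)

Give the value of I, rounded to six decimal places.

0.126157

Rules hold: Σm=0, L=4 even, 0≤2≤2.
N = 3·3·5 = 45
Δ = 0!·2!·2!/5! = 1/30
Racah Σ t=0..0: t=0:+1/1 = 1/1
⇒ 3j(1 1 2; 0 0 0)² = 2/15, sgn +1
Racah Σ t=0..0: t=0:+1/4 = 1/4
⇒ 3j(1 1 2; 1 -1 0)² = 1/30, sgn +1
4πI² = N·(3j₀)²·(3jₘ)² = 1/5
I = +1·√(0.2/4π) = 0.12615663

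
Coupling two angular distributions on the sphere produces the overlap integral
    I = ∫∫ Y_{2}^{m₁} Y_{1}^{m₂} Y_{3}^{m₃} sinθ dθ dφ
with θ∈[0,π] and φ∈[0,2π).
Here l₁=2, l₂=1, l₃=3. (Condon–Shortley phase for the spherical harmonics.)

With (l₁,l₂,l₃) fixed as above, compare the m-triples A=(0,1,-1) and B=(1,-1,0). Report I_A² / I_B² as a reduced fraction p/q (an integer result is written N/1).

2/1

Same 2,1,3: normalisation and zero-m 3j drop out of the ratio.
A: Δ: 0! 4! 2! / 7! → 1/105; sum: t=0:+1/8 = 1/8; 3j²(2 1 3; 0 1 -1) = Δ·Π!·Σ² = 2/35  (sign +1)
B: Δ: 0! 4! 2! / 7! → 1/105; sum: t=0:+1/12 = 1/12; 3j²(2 1 3; 1 -1 0) = Δ·Π!·Σ² = 1/35  (sign -1)
I_A²/I_B² = (2/35)/(1/35) = 2/1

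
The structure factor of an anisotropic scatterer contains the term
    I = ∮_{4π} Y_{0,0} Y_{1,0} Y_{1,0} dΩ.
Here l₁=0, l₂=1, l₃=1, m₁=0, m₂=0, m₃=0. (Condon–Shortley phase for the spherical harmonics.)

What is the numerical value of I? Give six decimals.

0.282095

Rules hold: Σm=0, L=2 even, 1≤1≤1.
N = 1·3·3 = 9
Δ = 0!·0!·2!/3! = 1/3
Racah Σ t=0..0: t=0:+1/1 = 1/1
⇒ 3j(0 1 1; 0 0 0)² = 1/3, sgn -1
(m-triple is (0,0,0) — same symbol as above.)
4πI² = N·(3j₀)²·(3jₘ)² = 1/1
I = +1·√(1/4π) = 0.28209479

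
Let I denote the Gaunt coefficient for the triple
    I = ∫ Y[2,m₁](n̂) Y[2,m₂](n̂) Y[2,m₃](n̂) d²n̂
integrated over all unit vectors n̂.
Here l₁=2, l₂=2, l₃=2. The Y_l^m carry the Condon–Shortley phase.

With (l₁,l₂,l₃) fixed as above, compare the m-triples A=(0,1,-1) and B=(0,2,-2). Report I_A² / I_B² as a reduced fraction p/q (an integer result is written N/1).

1/4

Shared (l₁,l₂,l₃)=(2,2,2): N and (l;000)² cancel in I_A²/I_B².
A: Δ = 2!·2!·2!/7! = 1/630; Racah Σ t=1..2: t=1:−1/2 t=2:+1/4 = -1/4; ⇒ 3j(2 2 2; 0 1 -1)² = 1/70, sgn +1
B: Δ = 2!·2!·2!/7! = 1/630; Racah Σ t=2..2: t=2:+1/8 = 1/8; ⇒ 3j(2 2 2; 0 2 -2)² = 2/35, sgn +1
I_A²/I_B² = (1/70)/(2/35) = 1/4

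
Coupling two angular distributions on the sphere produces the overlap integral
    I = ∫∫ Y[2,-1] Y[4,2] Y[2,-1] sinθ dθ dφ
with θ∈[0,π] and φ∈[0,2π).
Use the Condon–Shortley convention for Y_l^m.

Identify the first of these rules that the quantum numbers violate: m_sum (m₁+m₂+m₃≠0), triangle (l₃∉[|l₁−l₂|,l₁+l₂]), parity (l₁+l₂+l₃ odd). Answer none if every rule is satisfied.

Σmᵢ = 0  ✓
l₃∈[|l₁−l₂|,l₁+l₂]=[2,6], have l₃=2  ✓
Σlᵢ = 8 ⇒ even  ✓

none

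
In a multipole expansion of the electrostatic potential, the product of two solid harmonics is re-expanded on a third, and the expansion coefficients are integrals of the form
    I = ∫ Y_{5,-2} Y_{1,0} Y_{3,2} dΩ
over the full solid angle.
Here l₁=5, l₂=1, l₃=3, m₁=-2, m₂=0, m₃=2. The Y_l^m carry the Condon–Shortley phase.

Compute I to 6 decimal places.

0.000000

triangle: need 4≤l₃≤6, have 3; I=0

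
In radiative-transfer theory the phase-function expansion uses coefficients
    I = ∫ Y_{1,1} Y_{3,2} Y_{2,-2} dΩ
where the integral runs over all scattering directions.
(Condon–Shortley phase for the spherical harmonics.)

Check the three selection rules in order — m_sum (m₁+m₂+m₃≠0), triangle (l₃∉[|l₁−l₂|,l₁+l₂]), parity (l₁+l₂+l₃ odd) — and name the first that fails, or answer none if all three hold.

azimuthal sum: 1 + 2 − 2 = 1  ✗
2 ≤ 2 ≤ 4 (triangle on l)
L = 1 + 3 + 2 = 6 (even)

m_sum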